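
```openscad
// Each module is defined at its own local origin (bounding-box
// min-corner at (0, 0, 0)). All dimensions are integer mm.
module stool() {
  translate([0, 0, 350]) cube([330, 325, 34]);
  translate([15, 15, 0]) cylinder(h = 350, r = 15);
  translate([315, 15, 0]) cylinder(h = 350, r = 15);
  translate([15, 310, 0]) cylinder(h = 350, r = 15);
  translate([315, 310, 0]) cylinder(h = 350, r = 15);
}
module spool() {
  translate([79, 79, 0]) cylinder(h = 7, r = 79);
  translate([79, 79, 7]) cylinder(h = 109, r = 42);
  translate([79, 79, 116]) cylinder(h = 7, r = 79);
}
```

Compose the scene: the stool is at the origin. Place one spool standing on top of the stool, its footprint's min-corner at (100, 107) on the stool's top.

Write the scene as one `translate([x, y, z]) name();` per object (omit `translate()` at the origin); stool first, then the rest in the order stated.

stool();
translate([100, 107, 384]) spool();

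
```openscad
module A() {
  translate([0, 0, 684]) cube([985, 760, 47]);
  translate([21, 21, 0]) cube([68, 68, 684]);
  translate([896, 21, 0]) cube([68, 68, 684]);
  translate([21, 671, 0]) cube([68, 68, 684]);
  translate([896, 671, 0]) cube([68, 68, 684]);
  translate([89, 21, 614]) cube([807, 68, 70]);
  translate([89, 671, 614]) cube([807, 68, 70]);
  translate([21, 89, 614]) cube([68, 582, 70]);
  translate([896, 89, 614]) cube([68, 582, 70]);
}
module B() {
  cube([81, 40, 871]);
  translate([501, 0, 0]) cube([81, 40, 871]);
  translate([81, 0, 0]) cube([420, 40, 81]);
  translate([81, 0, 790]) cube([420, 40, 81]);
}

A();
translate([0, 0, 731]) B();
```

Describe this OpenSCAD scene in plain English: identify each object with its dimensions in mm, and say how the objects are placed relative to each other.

A is a rectangular dining table. The top is 985×760×47 mm with its upper surface at z = 731 mm. It stands on four 68×68 mm square legs, each inset 21 mm from the nearest pair of top edges, running from the floor to the underside of the top. Four apron rails, 68 mm thick and 70 mm tall, run between adjacent legs with their top edges flush with the underside of the top and their outer faces flush with the legs' outer faces.

B is a picture frame with a 420×709 mm rectangular opening (x by z) and a uniform 81 mm border on every side. Frame depth is 40 mm along y. It is built from two vertical stiles running the full outside height and two horizontal rails spanning the gap between the stiles.

The picture frame is on top of the table.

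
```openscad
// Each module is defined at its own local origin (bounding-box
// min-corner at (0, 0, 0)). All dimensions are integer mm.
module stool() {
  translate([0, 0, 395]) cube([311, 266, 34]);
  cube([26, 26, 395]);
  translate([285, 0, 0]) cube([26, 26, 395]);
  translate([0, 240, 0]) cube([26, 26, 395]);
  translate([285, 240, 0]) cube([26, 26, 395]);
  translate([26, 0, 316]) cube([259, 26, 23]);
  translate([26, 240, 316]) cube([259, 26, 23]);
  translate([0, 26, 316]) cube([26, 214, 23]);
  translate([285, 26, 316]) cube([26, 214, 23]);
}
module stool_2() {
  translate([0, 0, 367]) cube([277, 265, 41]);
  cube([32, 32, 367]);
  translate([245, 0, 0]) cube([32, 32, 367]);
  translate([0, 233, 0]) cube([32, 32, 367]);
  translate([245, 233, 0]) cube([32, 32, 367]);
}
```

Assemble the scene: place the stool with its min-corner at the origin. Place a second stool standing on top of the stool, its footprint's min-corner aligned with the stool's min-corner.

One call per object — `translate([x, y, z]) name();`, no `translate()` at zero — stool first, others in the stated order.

stool();
translate([0, 0, 429]) stool_2();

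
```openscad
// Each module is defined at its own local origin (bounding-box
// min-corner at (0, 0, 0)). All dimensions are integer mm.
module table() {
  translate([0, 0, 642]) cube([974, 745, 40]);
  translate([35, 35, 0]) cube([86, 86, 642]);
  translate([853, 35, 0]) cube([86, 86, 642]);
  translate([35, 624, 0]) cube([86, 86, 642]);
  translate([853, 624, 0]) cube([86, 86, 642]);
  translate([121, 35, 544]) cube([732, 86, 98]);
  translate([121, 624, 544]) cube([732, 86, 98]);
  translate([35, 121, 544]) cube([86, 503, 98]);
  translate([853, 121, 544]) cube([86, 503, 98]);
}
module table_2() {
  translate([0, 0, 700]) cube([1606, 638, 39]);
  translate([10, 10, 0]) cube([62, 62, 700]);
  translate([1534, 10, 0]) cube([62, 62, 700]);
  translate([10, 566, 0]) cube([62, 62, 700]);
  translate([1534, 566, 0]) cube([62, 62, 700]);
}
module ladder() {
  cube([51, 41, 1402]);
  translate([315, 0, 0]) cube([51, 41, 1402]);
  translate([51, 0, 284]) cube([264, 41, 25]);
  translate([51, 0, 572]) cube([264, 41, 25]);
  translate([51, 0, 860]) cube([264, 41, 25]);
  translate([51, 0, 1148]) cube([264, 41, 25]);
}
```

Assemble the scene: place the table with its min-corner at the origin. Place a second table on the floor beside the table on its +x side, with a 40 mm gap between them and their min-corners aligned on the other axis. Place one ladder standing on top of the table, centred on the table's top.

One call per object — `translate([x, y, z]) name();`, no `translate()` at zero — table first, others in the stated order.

table();
translate([1014, 0, 0]) table_2();
translate([304, 352, 682]) ladder();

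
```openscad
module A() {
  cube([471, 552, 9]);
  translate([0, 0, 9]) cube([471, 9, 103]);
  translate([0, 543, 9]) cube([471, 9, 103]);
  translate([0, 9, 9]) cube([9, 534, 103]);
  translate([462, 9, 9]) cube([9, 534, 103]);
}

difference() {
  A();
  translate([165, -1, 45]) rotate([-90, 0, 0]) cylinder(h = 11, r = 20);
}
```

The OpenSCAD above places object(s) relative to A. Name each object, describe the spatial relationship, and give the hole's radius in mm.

A is an open box. The open box has a circular hole through its front wall. The hole's radius is 20 mm.

The subtracted cylinder has r = 20 mm.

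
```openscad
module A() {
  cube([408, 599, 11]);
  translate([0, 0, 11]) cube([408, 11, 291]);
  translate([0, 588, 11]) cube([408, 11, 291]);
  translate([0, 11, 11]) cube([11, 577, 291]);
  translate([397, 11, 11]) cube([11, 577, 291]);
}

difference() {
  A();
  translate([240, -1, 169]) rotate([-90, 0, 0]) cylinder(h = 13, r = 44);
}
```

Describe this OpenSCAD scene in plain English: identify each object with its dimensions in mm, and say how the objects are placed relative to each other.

A is an open storage box with external size 408×599×302 mm and wall thickness 11 mm (the base is also 11 mm thick). The base covers the whole footprint; the four walls stand on the base, with the y-facing walls full-width and the x-facing walls fitting between their inner faces.

The open box has a circular hole of radius 44 mm through its front wall, centred at (x = 240, z = 169).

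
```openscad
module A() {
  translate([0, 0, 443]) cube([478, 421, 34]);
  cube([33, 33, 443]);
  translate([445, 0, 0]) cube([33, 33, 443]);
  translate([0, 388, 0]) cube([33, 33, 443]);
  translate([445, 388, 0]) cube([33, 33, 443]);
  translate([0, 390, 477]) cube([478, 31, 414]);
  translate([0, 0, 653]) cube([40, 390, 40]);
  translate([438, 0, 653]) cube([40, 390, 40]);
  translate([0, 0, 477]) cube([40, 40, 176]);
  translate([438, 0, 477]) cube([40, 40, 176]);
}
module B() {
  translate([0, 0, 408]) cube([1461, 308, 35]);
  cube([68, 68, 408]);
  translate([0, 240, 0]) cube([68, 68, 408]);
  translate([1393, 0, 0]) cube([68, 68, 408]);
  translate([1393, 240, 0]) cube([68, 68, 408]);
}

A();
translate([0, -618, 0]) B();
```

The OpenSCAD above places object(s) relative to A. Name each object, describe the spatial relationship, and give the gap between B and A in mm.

A is a chair. B is a bench. The bench is on the floor beside the chair on its −y side. The gap between the bench and the chair is 310 mm.

The bench's nearest face is 310 mm from the chair's −y face.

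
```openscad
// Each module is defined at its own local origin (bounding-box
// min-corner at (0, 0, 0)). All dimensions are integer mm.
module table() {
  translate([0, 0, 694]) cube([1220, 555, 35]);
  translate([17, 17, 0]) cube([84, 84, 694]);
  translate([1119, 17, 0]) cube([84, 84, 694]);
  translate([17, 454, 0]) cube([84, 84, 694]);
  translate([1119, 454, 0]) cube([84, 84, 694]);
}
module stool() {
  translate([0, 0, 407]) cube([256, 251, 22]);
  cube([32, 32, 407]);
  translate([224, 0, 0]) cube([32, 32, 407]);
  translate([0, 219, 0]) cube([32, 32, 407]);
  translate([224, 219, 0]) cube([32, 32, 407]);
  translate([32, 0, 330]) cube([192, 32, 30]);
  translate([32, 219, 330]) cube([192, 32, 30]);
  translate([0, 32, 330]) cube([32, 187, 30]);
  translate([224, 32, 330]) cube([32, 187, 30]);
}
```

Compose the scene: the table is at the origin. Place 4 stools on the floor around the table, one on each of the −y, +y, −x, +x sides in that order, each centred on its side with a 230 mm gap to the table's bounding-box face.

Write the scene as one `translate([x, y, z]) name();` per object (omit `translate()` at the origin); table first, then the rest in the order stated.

table();
translate([482, -481, 0]) stool();
translate([482, 785, 0]) stool();
translate([-486, 152, 0]) stool();
translate([1450, 152, 0]) stool();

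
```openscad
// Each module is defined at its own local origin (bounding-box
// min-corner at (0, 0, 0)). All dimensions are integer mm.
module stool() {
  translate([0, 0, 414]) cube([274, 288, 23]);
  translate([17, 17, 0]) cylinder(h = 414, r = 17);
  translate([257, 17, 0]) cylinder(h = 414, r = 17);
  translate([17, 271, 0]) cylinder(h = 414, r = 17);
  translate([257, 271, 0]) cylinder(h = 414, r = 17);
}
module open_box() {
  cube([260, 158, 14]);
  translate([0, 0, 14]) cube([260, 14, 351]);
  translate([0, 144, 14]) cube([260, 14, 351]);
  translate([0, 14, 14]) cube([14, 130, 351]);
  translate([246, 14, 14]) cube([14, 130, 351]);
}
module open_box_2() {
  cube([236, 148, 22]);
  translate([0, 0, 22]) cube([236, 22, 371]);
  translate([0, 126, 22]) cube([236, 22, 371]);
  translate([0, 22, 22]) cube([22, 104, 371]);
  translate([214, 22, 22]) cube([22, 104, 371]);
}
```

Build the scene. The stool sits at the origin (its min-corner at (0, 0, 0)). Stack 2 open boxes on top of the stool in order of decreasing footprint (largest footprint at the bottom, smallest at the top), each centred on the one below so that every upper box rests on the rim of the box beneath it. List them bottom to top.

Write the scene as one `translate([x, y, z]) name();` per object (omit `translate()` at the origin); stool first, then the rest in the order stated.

stool();
translate([7, 65, 437]) open_box();
translate([19, 70, 802]) open_box_2();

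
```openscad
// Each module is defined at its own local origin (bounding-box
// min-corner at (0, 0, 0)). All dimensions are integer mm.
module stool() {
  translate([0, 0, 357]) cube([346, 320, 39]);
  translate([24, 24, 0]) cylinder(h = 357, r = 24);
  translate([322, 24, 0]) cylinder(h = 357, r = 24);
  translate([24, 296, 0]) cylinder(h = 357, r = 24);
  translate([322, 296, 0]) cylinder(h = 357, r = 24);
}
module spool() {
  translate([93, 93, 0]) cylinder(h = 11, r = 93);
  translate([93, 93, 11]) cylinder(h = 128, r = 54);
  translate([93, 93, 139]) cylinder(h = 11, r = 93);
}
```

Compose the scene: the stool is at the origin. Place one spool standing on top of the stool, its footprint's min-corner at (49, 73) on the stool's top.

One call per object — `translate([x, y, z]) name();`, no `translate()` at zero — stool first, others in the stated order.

stool();
translate([49, 73, 396]) spool();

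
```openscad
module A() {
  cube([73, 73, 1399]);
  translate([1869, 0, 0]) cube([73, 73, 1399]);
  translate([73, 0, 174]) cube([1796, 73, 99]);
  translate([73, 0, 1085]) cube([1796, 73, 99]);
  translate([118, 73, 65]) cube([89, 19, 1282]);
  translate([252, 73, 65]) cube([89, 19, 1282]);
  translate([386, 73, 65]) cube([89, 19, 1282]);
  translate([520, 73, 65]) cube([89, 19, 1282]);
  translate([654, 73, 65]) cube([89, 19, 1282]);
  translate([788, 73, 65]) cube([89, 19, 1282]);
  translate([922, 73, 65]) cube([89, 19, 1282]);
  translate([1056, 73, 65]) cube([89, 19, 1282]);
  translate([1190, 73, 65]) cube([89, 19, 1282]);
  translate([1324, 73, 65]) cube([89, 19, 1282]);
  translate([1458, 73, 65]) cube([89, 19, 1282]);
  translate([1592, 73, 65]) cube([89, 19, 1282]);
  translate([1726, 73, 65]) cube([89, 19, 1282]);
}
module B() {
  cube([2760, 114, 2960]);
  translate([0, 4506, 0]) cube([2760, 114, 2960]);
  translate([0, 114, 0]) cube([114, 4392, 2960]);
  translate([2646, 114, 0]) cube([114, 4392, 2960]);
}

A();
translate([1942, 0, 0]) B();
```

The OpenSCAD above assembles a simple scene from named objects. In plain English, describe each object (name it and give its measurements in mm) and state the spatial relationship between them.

A is a fence section. Two 73×73 mm posts, 1399 mm tall, stand on the floor with a clear span of 1796 mm between their inner faces. Two horizontal rails of 73×99 mm section span the gap between the posts with their undersides at z = 174 mm and z = 1085 mm, flush with the posts' −y face. 13 pickets, each 89 mm wide, 19 mm thick and 1282 mm tall, are fixed to the +y face of the rails with their bottoms at z = 65 mm, evenly spaced across the span with equal gaps (rounded down to the nearest mm) at the −x end and between each pair — any rounding remainder accumulates at the +x end.

B is a box-shaped house frame (walls only): outside footprint 2760×4620 mm, wall height 2960 mm, wall thickness 114 mm. The two y-facing walls run the full x-width; the two x-facing walls fit between the inner faces of the y-facing walls.

The house frame is against the fence section's +x side, with their −y faces flush.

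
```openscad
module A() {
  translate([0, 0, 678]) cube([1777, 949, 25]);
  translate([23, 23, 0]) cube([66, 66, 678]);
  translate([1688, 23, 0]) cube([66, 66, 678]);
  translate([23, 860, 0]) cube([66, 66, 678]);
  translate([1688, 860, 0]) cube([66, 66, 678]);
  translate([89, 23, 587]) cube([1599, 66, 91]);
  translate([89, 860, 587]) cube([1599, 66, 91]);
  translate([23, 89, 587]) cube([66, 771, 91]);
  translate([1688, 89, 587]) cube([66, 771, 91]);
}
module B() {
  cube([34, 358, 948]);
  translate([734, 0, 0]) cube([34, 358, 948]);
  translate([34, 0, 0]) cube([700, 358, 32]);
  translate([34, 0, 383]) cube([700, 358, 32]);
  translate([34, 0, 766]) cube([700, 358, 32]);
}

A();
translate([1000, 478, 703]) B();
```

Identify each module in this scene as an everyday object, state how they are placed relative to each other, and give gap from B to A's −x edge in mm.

The bookshelf's min-x is at 1000; the table's min-x is 0; gap = 1000 mm.

A is a table. B is a bookshelf. The bookshelf is on top of the table. The gap from the bookshelf to the table's −x edge is 1000 mm.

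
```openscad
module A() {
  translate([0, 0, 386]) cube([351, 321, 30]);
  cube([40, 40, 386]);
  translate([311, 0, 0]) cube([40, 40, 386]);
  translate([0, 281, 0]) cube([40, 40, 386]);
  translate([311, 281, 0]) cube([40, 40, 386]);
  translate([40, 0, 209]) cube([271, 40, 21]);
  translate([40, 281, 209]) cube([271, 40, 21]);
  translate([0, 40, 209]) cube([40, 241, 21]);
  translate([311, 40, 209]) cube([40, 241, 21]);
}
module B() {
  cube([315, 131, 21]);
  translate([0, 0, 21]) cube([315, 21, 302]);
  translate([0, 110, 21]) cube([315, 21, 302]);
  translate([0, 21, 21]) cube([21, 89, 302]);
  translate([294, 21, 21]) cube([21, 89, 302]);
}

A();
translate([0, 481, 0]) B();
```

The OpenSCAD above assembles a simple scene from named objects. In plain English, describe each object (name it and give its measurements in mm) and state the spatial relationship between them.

A is a four-legged stool. The seat is 351×321 mm, 30 mm thick, top at z = 416 mm. It stands on four square legs, each 40×40 mm in cross-section, from z = 0 to the seat underside, each flush with a corner of the seat. Four stretchers, 40 mm wide and 21 mm tall, connect adjacent legs with their undersides at z = 209 mm, each running between the inner faces of the legs it joins and aligned with the legs' outer faces on the other axis.

B is an open storage box with external size 315×131×323 mm and wall thickness 21 mm (the base is also 21 mm thick). The base covers the whole footprint; the four walls stand on the base, with the y-facing walls full-width and the x-facing walls fitting between their inner faces.

The open box is on the floor beside the stool on its +y side.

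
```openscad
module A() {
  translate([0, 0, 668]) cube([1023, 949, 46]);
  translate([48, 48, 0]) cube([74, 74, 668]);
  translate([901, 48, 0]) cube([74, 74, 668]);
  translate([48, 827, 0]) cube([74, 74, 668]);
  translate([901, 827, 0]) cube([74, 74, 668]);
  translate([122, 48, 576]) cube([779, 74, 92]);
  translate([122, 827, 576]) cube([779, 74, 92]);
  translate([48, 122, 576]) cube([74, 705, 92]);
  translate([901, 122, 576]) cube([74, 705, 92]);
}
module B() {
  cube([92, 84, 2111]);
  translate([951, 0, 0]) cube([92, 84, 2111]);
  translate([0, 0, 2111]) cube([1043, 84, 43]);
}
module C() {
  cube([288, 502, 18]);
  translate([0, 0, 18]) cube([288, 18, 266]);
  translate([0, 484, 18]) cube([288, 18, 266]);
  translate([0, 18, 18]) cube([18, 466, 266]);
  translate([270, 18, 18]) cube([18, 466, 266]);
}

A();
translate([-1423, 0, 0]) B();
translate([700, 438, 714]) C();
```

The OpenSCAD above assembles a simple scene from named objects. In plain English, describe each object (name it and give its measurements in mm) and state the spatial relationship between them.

A is a rectangular dining table. The top is 1023×949×46 mm with its upper surface at z = 714 mm. It stands on four 74×74 mm square legs, each inset 48 mm from the nearest pair of top edges, running from the floor to the underside of the top. Four apron rails, 74 mm thick and 92 mm tall, run between adjacent legs with their top edges flush with the underside of the top and their outer faces flush with the legs' outer faces.

B is a door frame. The clear opening is 859 mm wide and 2111 mm high. Two 92 mm wide jambs, 84 mm deep, stand either side of the opening from the floor to the top of the opening. A 43 mm thick head sits across the top of both jambs, spanning the full outside width of the frame.

C is an open storage box with external size 288×502×284 mm and wall thickness 18 mm (the base is also 18 mm thick). The base covers the whole footprint; the four walls stand on the base, with the y-facing walls full-width and the x-facing walls fitting between their inner faces.

The door frame is on the floor beside the table on its −x side. The open box is on top of the table.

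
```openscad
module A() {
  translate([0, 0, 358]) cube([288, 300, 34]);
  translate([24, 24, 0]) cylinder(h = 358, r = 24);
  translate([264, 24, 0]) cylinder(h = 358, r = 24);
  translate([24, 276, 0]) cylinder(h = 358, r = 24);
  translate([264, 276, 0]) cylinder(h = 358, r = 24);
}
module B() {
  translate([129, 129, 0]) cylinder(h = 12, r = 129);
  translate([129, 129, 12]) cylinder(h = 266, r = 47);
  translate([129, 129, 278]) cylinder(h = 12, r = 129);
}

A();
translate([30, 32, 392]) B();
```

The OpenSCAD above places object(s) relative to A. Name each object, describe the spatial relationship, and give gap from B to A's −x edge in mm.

A is a stool. B is a spool. The spool is on top of the stool. The gap from the spool to the stool's −x edge is 30 mm.

The spool's min-x is at 30; the stool's min-x is 0; gap = 30 mm.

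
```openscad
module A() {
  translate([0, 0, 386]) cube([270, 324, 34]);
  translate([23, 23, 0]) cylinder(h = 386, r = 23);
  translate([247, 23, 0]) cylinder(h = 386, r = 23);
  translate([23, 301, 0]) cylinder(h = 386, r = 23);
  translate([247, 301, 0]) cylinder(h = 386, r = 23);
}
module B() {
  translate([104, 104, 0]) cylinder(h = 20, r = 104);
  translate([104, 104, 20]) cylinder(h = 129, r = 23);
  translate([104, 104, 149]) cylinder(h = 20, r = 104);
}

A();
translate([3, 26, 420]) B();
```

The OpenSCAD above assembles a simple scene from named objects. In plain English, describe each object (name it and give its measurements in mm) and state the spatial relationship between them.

A is a simple wooden stool: a rectangular seat 270 mm (x) by 324 mm (y), 34 mm thick, top face at z = 420 mm, on four round legs, each 46 mm in diameter. The legs rest on z = 0, each leg's axis is inset half a diameter from the nearest pair of seat edges (so the leg's bounding box is flush with the corner).

B is a spool: two coaxial disc flanges of radius 104 mm and thickness 20 mm, joined by a core cylinder of radius 23 mm and height 129 mm. The lower flange rests on z = 0 and the three cylinders share a vertical axis.

The spool is on top of the stool.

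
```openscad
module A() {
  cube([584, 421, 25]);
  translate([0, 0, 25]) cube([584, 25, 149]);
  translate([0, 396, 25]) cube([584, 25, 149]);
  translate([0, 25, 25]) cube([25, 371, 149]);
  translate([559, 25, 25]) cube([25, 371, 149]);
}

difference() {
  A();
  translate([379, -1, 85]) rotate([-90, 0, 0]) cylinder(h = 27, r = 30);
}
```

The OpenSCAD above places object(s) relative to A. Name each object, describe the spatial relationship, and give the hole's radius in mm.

The subtracted cylinder has r = 30 mm.

A is an open box. The open box has a circular hole through its front wall. The hole's radius is 30 mm.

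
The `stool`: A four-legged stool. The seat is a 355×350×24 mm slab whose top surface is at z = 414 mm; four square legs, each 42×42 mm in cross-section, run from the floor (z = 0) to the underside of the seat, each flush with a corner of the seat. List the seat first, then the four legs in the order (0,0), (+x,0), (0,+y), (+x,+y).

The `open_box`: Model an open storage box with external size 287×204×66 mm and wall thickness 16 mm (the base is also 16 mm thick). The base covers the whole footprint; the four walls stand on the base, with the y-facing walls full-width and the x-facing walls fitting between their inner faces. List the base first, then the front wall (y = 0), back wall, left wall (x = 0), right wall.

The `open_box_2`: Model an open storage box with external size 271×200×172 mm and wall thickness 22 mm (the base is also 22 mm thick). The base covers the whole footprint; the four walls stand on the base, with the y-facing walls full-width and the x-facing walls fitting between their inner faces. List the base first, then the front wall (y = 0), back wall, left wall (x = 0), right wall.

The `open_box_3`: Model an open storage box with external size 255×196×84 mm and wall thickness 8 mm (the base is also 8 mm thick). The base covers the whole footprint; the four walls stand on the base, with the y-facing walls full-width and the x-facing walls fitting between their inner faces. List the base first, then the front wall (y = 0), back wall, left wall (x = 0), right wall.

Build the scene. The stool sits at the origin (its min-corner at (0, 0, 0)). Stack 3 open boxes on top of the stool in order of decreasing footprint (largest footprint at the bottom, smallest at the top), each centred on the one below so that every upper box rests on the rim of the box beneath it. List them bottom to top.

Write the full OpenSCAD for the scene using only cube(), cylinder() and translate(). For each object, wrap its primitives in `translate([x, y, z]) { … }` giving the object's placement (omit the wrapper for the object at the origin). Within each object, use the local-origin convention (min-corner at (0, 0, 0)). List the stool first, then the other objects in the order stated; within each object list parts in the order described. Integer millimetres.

translate([0, 0, 390]) cube([355, 350, 24]);
cube([42, 42, 390]);
translate([313, 0, 0]) cube([42, 42, 390]);
translate([0, 308, 0]) cube([42, 42, 390]);
translate([313, 308, 0]) cube([42, 42, 390]);
translate([34, 73, 414]) {
  cube([287, 204, 16]);
  translate([0, 0, 16]) cube([287, 16, 50]);
  translate([0, 188, 16]) cube([287, 16, 50]);
  translate([0, 16, 16]) cube([16, 172, 50]);
  translate([271, 16, 16]) cube([16, 172, 50]);
}
translate([42, 75, 480]) {
  cube([271, 200, 22]);
  translate([0, 0, 22]) cube([271, 22, 150]);
  translate([0, 178, 22]) cube([271, 22, 150]);
  translate([0, 22, 22]) cube([22, 156, 150]);
  translate([249, 22, 22]) cube([22, 156, 150]);
}
translate([50, 77, 652]) {
  cube([255, 196, 8]);
  translate([0, 0, 8]) cube([255, 8, 76]);
  translate([0, 188, 8]) cube([255, 8, 76]);
  translate([0, 8, 8]) cube([8, 180, 76]);
  translate([247, 8, 8]) cube([8, 180, 76]);
}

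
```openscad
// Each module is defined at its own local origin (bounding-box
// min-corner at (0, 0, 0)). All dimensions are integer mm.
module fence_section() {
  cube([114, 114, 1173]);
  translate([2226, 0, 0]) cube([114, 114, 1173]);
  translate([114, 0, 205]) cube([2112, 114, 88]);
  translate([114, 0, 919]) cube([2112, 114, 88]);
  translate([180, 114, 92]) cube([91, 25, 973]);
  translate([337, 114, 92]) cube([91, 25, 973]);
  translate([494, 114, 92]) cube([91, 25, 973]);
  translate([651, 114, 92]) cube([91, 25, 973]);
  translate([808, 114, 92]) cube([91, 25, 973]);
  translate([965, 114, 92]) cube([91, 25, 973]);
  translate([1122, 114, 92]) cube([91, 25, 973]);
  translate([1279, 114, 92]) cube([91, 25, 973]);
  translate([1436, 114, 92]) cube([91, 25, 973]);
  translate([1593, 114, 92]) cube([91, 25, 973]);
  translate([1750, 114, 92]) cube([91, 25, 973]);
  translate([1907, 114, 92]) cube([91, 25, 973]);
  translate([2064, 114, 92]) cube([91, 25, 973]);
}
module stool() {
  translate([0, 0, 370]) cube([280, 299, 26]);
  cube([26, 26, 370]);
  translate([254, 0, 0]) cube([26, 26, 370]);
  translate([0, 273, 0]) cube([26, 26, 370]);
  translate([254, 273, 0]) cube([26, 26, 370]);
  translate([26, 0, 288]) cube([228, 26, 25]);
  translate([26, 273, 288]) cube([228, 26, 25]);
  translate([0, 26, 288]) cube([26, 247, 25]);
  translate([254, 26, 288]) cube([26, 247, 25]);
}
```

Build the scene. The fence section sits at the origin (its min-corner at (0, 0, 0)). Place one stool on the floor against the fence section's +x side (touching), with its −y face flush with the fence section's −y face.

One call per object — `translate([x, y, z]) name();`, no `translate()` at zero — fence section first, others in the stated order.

fence_section();
translate([2340, 0, 0]) stool();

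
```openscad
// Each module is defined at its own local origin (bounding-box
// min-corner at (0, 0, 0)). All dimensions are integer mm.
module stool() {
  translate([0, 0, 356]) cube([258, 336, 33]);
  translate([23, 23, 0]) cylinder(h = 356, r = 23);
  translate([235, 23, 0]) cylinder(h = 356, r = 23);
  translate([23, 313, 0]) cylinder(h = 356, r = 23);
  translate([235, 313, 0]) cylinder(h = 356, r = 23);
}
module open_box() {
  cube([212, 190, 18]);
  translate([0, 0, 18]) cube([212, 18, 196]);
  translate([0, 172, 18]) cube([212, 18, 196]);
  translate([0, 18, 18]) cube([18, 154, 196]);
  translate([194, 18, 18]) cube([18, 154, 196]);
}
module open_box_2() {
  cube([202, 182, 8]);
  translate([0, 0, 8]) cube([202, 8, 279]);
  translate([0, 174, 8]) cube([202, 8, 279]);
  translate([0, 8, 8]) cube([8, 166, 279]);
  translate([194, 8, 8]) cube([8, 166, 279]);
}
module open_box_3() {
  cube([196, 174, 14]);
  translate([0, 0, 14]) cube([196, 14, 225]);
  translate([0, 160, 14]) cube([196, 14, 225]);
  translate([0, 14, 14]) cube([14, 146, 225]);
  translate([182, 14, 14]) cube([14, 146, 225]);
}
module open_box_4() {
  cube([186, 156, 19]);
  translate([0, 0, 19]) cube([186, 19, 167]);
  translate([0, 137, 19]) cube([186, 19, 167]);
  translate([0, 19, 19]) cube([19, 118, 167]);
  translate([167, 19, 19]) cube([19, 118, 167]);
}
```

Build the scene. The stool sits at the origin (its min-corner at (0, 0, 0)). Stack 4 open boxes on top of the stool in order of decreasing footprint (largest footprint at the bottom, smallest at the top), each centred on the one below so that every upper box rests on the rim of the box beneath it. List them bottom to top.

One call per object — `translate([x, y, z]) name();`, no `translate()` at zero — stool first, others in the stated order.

stool();
translate([23, 73, 389]) open_box();
translate([28, 77, 603]) open_box_2();
translate([31, 81, 890]) open_box_3();
translate([36, 90, 1129]) open_box_4();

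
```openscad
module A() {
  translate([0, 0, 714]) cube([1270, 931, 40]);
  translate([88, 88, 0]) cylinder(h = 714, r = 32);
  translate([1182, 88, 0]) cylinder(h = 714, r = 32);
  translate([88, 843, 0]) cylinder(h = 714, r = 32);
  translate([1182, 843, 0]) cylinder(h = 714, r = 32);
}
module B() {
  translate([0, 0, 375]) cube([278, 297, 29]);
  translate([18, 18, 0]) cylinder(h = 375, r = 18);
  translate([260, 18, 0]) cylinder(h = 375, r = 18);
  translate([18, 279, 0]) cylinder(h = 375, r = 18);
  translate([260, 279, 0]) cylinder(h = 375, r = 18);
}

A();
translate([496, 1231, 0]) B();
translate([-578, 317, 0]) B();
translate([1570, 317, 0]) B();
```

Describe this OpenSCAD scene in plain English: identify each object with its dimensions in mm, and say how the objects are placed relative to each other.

A is a table with a 1270×931 mm rectangular top, 40 mm thick, top surface at z = 754 mm, supported by four round legs of 64 mm diameter, each leg's bounding box inset 56 mm from the nearest pair of top edges, running from the floor.

B is a four-legged stool. The seat is 278×297 mm, 29 mm thick, top at z = 404 mm. It stands on four round legs, each 36 mm in diameter, from z = 0 to the seat underside, each leg's axis is inset half a diameter from the nearest pair of seat edges (so the leg's bounding box is flush with the corner).

Three stools sit around the table at the +y, −x, +x sides.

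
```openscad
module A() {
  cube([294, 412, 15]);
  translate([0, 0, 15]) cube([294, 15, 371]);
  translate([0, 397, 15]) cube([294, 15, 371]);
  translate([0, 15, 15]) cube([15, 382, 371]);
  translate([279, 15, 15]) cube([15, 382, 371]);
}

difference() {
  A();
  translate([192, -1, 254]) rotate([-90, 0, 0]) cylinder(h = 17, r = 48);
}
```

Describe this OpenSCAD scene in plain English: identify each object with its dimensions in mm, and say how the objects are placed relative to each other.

A is an open-topped rectangular box: outside dimensions 294×412×386 mm, with a uniform wall and base thickness of 15 mm. The base is a full 294×412 slab on the floor; four walls sit on top of the base. The front and back walls (the −y and +y sides) span the full width; the two side walls fit between them.

The open box has a circular hole of radius 48 mm through its front wall, centred at (x = 192, z = 254).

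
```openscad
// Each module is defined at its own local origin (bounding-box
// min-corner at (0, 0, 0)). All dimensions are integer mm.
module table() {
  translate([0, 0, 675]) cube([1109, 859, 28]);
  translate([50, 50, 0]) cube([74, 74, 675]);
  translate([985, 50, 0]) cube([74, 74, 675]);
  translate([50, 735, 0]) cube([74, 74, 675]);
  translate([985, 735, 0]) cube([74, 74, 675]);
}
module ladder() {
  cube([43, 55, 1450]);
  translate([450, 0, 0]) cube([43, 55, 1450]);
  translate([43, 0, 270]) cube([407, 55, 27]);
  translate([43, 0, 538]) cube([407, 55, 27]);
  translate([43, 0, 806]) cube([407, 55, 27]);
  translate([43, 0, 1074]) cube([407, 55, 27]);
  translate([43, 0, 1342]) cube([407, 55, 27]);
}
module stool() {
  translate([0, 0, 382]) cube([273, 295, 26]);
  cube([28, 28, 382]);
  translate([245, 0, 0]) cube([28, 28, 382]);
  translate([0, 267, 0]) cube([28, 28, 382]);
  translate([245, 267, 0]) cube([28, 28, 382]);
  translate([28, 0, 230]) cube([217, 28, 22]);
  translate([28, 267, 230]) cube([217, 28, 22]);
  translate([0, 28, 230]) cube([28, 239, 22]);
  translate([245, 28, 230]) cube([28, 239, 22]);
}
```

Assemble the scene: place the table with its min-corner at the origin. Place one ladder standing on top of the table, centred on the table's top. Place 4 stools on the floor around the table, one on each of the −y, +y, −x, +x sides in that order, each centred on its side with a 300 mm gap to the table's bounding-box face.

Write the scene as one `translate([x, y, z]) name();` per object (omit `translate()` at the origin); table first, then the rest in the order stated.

table();
translate([308, 402, 703]) ladder();
translate([418, -595, 0]) stool();
translate([418, 1159, 0]) stool();
translate([-573, 282, 0]) stool();
translate([1409, 282, 0]) stool();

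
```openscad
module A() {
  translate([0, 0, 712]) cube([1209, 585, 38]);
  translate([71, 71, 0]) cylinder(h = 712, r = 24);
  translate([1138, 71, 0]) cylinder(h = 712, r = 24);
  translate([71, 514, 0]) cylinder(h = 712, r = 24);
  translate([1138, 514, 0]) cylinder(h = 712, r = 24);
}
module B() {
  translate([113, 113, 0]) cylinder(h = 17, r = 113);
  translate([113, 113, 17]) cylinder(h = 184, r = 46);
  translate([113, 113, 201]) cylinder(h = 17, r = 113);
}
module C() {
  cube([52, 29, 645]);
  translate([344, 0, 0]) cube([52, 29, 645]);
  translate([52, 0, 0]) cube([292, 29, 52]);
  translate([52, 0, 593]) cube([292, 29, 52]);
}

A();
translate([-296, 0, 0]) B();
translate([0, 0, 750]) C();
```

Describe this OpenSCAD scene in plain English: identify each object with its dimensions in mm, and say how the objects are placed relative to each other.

A is a table with a 1209×585 mm rectangular top, 38 mm thick, top surface at z = 750 mm, supported by four round legs of 48 mm diameter, each leg's bounding box inset 47 mm from the nearest pair of top edges, running from the floor.

B is a spool: two coaxial disc flanges of radius 113 mm and thickness 17 mm, joined by a core cylinder of radius 46 mm and height 184 mm. The lower flange rests on z = 0 and the three cylinders share a vertical axis.

C is a picture frame with a 292×541 mm rectangular opening (x by z) and a uniform 52 mm border on every side. Frame depth is 29 mm along y. It is built from two vertical stiles running the full outside height and two horizontal rails spanning the gap between the stiles.

The spool is on the floor beside the table on its −x side. The picture frame is on top of the table.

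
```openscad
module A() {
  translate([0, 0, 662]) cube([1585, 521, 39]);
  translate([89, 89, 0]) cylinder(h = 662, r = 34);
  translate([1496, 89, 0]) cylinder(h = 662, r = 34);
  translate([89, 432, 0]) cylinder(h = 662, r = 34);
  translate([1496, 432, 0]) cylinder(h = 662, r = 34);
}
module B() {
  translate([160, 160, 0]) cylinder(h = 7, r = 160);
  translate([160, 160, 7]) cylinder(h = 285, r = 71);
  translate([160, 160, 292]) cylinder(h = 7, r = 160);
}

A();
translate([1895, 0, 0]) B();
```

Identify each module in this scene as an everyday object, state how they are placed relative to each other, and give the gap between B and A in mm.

The spool's nearest face is 310 mm from the table's +x face.

A is a table. B is a spool. The spool is on the floor beside the table on its +x side. The gap between the spool and the table is 310 mm.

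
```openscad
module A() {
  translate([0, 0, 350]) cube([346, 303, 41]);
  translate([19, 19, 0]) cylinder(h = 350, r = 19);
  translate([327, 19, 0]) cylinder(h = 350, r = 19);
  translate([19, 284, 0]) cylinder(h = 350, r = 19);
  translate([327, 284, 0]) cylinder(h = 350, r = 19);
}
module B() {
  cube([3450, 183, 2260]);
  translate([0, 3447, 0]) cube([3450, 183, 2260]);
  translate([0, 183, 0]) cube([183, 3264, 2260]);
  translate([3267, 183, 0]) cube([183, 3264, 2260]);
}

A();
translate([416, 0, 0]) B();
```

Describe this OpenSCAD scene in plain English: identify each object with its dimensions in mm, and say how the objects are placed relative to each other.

A is a simple wooden stool: a rectangular seat 346 mm (x) by 303 mm (y), 41 mm thick, top face at z = 391 mm, on four round legs, each 38 mm in diameter. The legs rest on z = 0, each leg's axis is inset half a diameter from the nearest pair of seat edges (so the leg's bounding box is flush with the corner).

B is the wall frame of a small rectangular building: four walls, each 2260 mm tall and 183 mm thick, enclosing a footprint 3450 mm (x) by 3630 mm (y) outside-to-outside, with no floor or roof. The front and back walls (the −y and +y sides) span the full width; the two side walls fit between them.

The house frame is on the floor beside the stool on its +x side.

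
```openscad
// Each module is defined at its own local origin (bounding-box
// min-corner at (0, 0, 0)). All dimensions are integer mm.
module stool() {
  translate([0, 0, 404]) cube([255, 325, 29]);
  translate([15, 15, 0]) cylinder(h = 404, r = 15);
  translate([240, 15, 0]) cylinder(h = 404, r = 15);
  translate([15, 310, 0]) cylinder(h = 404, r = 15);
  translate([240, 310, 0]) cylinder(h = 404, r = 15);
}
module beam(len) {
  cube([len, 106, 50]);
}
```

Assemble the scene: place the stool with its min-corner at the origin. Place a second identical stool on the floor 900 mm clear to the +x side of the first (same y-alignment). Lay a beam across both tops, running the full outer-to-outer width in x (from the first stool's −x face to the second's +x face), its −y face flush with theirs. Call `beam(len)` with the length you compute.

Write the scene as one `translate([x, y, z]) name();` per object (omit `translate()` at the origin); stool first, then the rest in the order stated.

stool();
translate([1155, 0, 0]) stool();
translate([0, 0, 433]) beam(1410);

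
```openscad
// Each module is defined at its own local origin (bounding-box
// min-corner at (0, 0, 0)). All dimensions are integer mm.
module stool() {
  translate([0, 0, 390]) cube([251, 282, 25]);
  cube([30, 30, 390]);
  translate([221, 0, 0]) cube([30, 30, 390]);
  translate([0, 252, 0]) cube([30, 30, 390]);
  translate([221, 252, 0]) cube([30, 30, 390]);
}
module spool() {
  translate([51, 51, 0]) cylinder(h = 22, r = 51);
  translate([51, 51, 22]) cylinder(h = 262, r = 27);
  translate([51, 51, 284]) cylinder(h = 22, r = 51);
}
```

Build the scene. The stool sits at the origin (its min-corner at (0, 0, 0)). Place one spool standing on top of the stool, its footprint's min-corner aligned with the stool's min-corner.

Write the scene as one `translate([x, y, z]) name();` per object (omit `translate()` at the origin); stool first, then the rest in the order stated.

stool();
translate([0, 0, 415]) spool();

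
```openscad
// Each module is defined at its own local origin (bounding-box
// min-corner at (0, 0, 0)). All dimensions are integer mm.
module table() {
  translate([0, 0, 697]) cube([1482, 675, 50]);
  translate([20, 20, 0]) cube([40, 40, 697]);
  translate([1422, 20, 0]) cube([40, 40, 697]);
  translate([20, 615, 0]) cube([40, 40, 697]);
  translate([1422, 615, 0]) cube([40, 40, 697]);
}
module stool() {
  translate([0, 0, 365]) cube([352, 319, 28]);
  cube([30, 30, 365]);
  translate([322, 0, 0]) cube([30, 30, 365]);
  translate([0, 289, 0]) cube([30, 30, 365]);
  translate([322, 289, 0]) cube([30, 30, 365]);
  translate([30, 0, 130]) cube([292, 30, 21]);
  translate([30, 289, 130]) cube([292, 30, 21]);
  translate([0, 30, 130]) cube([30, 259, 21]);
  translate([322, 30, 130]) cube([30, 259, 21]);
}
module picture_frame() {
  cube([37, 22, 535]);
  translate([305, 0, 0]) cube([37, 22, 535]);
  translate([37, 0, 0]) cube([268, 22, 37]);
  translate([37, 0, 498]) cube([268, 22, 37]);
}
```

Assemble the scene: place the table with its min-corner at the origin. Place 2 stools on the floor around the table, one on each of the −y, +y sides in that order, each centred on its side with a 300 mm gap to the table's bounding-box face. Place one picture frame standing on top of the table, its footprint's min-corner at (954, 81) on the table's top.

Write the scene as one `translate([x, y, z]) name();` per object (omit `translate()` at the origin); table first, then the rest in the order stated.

table();
translate([565, -619, 0]) stool();
translate([565, 975, 0]) stool();
translate([954, 81, 747]) picture_frame();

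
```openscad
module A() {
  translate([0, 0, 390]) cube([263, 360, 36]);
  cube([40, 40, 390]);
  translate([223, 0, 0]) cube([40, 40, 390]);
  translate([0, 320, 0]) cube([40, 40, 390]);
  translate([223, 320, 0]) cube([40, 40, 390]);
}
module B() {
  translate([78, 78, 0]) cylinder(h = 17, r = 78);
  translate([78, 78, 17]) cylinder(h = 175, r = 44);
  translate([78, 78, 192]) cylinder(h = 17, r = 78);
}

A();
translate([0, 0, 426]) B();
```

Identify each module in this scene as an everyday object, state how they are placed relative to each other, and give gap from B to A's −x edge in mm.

The spool's min-x is at 0; the stool's min-x is 0; gap = 0 mm.

A is a stool. B is a spool. The spool is on top of the stool. The gap from the spool to the stool's −x edge is 0 mm.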